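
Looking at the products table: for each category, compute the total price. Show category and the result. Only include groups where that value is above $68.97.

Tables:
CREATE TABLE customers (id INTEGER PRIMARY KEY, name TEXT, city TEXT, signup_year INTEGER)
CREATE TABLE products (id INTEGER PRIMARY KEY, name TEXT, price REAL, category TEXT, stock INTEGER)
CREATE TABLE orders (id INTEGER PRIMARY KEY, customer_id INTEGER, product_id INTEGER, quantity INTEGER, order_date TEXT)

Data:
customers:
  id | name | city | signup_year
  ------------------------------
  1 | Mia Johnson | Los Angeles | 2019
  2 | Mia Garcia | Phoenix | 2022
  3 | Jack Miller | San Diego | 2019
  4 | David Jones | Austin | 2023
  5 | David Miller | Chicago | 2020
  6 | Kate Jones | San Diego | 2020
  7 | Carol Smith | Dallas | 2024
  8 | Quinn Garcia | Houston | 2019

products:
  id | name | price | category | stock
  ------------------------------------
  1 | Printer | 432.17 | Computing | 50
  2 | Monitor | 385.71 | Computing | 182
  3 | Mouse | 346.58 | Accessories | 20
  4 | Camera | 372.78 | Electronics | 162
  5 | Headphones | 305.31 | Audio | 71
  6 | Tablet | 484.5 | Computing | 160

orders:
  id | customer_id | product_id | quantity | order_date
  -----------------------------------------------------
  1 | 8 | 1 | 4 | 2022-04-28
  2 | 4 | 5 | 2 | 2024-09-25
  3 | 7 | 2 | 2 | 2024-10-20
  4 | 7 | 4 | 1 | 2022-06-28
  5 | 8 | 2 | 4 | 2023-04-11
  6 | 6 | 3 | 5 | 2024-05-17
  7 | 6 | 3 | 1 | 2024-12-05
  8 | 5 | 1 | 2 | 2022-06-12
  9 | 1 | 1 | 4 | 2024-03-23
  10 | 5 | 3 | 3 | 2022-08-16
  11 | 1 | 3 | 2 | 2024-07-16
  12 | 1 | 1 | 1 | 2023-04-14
SELECT category, SUM(price) AS sum_price FROM products GROUP BY category HAVING SUM(price) > 68.97

Execution result:
category | sum_price
Accessories | 346.58
Audio | 305.31
Computing | 1302.38
Electronics | 372.78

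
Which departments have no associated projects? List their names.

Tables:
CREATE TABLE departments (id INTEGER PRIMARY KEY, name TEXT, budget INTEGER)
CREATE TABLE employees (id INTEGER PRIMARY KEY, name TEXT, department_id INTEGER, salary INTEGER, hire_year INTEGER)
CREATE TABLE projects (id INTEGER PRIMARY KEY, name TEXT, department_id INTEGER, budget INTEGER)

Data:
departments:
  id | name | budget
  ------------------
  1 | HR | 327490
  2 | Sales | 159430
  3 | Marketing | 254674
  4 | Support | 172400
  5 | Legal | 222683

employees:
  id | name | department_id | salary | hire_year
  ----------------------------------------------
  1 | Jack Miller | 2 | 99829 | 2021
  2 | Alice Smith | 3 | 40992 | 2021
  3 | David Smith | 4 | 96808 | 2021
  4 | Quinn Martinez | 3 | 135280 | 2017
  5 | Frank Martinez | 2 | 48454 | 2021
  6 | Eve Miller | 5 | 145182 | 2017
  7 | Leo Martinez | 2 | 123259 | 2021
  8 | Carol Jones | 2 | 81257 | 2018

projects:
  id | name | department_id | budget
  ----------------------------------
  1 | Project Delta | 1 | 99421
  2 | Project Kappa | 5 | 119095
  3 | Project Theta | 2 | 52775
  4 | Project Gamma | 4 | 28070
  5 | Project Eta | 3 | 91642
SELECT p.name FROM departments p LEFT JOIN projects c ON c.department_id = p.id WHERE c.id IS NULL

Execution result:
(no rows)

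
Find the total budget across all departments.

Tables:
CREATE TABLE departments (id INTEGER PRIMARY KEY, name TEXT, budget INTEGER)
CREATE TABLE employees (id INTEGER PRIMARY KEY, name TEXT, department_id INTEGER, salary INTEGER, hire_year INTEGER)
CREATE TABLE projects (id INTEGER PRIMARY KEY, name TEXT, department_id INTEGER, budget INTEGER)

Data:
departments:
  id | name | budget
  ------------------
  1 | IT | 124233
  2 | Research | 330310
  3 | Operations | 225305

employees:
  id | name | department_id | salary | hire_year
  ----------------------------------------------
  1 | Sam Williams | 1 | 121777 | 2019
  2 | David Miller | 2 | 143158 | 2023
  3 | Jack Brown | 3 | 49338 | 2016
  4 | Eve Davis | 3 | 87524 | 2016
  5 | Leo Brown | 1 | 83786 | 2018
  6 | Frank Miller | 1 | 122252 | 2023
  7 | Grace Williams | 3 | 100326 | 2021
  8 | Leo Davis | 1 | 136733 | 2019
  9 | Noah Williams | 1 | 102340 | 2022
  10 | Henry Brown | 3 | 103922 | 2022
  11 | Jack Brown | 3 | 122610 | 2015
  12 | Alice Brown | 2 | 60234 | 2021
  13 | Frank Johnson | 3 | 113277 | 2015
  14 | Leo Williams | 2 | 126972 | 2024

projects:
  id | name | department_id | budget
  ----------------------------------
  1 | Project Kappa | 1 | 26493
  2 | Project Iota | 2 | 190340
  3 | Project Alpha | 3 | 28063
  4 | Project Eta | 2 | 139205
SELECT SUM(budget) FROM departments

Execution result:
679848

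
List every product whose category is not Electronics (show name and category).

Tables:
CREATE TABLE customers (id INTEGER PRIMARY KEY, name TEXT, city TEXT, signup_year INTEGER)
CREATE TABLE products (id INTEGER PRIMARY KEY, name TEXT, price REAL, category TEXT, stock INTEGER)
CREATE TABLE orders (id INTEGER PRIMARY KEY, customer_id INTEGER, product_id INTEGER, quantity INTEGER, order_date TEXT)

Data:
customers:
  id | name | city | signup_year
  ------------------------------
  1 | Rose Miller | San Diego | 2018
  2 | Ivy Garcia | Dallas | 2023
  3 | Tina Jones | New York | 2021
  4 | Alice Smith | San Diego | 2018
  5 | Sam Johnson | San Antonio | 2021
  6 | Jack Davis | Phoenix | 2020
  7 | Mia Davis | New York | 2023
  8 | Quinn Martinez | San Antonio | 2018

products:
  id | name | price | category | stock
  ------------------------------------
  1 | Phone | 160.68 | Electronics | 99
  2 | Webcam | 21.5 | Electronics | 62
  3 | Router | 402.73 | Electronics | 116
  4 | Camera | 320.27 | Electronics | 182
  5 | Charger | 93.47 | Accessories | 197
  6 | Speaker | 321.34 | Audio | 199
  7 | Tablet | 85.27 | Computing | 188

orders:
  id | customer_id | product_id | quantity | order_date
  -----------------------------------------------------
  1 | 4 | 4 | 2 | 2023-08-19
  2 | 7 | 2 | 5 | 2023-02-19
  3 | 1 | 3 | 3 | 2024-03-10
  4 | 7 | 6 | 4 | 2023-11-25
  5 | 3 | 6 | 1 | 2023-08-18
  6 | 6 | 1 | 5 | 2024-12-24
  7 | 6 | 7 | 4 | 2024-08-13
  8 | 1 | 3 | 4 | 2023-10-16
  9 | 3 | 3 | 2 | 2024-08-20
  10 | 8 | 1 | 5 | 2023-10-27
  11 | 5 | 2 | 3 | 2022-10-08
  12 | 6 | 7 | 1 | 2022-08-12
SELECT name, category FROM products WHERE category <> 'Electronics'

Execution result:
name | category
Charger | Accessories
Speaker | Audio
Tablet | Computing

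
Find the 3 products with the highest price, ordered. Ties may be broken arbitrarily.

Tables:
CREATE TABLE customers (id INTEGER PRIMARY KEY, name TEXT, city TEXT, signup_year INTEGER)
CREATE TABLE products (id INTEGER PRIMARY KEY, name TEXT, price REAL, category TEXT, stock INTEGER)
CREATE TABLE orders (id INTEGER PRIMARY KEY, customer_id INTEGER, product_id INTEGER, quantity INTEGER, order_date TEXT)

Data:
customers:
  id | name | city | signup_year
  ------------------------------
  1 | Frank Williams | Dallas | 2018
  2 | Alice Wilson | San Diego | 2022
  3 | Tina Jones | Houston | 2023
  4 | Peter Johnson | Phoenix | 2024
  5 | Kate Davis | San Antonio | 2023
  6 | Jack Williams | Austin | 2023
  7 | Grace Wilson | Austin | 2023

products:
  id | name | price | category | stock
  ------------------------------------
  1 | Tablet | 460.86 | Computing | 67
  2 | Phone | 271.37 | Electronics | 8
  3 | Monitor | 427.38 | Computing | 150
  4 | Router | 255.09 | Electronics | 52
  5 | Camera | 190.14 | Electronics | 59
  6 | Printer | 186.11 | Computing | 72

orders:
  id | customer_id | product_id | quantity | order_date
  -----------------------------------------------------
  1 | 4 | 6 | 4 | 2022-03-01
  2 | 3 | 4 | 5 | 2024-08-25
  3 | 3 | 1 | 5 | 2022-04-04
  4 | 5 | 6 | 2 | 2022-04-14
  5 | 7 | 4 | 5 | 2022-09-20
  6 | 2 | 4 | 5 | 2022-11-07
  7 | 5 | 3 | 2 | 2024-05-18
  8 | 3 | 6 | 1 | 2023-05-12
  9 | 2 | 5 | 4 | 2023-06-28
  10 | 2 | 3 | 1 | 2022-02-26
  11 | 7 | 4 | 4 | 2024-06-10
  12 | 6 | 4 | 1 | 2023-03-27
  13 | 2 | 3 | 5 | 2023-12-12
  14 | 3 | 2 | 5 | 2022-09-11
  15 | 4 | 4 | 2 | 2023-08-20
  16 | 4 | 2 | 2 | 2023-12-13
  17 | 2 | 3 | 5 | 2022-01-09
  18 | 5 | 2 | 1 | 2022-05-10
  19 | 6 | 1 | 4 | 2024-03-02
SELECT name, price FROM products ORDER BY price DESC LIMIT 3

Execution result:
name | price
Tablet | 460.86
Monitor | 427.38
Phone | 271.37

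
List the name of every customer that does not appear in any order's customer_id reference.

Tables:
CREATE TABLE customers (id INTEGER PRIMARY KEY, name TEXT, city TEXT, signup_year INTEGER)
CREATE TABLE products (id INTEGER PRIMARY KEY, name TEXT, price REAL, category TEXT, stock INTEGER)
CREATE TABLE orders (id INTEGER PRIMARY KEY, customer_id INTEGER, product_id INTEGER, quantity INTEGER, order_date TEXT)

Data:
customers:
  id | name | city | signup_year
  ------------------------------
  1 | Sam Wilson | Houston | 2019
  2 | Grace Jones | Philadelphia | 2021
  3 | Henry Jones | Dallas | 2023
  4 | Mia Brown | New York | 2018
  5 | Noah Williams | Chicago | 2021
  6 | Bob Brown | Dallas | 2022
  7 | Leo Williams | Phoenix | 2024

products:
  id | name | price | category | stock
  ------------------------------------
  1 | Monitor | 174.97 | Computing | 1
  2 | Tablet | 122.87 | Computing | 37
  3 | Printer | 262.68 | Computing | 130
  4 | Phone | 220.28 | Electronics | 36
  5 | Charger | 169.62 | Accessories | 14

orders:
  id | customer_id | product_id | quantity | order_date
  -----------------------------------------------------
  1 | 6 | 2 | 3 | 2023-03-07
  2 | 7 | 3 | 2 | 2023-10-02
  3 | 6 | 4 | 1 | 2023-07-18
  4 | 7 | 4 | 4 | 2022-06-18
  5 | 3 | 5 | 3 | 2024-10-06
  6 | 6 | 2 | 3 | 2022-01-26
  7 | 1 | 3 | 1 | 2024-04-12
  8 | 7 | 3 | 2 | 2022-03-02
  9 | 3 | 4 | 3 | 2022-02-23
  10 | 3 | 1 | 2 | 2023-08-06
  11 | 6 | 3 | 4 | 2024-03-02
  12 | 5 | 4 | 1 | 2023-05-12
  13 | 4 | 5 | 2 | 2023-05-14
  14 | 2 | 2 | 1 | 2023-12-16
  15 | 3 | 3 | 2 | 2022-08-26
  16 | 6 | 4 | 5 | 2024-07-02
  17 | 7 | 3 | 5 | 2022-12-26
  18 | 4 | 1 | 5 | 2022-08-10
SELECT p.name FROM customers p LEFT JOIN orders c ON c.customer_id = p.id WHERE c.id IS NULL

Execution result:
(no rows)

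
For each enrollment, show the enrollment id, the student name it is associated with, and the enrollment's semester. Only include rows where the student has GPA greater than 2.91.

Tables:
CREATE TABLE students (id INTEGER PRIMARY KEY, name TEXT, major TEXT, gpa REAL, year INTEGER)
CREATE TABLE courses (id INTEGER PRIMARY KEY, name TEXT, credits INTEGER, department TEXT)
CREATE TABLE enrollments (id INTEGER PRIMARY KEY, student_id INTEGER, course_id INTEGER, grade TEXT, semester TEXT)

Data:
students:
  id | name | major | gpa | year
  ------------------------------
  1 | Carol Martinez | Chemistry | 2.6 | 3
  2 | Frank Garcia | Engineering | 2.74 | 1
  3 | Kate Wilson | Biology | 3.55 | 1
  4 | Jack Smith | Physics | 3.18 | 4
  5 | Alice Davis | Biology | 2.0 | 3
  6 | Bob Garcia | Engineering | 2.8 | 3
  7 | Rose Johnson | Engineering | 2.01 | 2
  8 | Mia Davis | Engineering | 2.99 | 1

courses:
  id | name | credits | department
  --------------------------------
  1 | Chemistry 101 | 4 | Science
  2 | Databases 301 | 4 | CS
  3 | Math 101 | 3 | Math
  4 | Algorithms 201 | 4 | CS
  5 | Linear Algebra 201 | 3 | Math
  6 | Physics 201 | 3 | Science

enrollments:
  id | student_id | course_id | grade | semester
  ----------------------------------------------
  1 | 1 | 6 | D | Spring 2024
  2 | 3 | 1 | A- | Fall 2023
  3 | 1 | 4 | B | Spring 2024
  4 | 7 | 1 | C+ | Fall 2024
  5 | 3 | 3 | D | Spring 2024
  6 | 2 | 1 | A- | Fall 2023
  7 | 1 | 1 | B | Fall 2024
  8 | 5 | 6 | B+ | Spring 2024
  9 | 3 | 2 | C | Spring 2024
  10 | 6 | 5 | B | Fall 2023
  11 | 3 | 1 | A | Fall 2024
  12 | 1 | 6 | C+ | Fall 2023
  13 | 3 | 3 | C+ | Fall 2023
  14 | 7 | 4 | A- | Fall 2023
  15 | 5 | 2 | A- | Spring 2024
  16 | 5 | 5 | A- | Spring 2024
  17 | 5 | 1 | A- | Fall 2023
SELECT c.id, p.name AS student, c.semester FROM enrollments c JOIN students p ON c.student_id = p.id WHERE p.gpa > 2.91

Execution result:
id | student | semester
2 | Kate Wilson | Fall 2023
5 | Kate Wilson | Spring 2024
9 | Kate Wilson | Spring 2024
11 | Kate Wilson | Fall 2024
13 | Kate Wilson | Fall 2023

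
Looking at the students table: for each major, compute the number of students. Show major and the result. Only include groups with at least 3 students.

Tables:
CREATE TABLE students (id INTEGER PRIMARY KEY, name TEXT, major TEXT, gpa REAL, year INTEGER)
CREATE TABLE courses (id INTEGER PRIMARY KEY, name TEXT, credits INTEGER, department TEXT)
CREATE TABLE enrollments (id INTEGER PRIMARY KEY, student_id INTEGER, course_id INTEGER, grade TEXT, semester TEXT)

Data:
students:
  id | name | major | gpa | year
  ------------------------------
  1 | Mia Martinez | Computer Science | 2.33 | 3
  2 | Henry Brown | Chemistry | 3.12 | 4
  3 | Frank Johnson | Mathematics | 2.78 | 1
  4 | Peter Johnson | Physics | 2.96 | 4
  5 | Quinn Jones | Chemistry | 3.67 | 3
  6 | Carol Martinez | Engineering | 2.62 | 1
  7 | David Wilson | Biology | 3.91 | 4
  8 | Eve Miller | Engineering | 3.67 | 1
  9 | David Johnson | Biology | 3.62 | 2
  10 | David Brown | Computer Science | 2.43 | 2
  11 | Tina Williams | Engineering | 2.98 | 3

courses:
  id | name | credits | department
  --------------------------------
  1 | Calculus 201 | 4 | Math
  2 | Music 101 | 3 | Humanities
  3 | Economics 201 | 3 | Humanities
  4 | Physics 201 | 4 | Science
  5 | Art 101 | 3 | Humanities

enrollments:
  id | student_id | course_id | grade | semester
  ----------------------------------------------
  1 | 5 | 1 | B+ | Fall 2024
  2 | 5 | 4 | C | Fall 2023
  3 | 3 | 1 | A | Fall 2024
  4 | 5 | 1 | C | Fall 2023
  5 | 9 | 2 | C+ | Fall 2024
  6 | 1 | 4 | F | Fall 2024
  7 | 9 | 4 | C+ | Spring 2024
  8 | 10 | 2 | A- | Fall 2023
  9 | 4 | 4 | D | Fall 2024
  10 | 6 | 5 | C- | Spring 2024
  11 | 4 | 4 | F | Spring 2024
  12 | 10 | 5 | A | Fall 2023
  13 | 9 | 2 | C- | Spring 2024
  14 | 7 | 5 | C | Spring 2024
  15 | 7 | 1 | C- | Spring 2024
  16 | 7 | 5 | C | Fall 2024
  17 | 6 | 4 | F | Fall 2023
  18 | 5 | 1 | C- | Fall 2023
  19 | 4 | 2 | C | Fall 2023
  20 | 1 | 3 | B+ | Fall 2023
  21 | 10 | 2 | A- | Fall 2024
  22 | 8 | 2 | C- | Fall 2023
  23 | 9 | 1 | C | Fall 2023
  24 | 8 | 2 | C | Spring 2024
SELECT major, COUNT(*) AS n FROM students GROUP BY major HAVING COUNT(*) >= 3

Execution result:
major | n
Engineering | 3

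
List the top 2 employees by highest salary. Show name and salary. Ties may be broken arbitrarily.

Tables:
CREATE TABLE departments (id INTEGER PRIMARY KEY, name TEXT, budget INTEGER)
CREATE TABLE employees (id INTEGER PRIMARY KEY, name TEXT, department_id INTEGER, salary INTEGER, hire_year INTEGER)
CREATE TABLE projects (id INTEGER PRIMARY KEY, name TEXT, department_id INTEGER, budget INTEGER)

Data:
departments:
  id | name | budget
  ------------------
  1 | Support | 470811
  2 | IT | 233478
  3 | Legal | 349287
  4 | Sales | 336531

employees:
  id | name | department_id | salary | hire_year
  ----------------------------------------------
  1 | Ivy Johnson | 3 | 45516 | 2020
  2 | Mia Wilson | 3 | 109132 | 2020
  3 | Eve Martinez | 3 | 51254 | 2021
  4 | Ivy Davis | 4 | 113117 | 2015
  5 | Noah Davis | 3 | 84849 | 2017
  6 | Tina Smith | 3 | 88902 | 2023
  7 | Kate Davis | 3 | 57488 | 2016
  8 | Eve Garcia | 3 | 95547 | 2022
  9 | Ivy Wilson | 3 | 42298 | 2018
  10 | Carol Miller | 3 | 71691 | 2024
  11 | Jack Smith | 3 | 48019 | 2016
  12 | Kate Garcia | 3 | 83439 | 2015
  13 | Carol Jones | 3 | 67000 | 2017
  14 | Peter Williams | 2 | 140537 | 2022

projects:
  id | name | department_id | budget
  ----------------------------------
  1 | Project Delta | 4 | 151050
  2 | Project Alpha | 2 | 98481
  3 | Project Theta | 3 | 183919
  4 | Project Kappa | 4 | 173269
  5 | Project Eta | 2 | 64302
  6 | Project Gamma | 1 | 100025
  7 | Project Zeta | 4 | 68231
SELECT name, salary FROM employees ORDER BY salary DESC LIMIT 2

Execution result:
name | salary
Peter Williams | 140537
Ivy Davis | 113117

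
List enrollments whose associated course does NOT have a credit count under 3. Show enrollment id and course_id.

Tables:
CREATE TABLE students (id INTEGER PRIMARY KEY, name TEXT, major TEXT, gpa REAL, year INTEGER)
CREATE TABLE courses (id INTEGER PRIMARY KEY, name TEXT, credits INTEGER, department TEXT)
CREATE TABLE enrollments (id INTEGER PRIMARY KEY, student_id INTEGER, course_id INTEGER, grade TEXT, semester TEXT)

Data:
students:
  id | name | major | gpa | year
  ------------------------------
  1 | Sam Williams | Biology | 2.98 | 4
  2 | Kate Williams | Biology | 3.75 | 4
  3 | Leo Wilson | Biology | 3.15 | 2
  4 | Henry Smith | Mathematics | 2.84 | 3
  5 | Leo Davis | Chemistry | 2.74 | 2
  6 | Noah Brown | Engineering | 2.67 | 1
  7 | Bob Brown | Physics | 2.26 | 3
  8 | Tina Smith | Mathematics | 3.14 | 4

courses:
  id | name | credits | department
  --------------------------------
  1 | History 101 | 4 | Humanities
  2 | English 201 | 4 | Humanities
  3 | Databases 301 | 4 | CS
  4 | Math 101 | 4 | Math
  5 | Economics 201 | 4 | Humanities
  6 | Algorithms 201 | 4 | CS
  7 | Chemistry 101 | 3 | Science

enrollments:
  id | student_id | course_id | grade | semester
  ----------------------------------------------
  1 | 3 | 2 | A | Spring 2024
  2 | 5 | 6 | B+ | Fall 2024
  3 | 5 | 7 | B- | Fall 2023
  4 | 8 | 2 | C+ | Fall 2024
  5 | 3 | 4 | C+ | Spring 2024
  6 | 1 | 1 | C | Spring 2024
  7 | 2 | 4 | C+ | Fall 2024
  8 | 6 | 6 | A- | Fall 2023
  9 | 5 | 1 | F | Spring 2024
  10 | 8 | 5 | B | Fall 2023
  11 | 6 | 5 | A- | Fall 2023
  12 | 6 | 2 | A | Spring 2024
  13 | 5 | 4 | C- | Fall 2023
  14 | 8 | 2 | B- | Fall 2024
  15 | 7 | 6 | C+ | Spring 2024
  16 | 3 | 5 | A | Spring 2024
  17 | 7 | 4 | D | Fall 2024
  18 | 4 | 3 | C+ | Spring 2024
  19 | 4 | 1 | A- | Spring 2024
SELECT id, course_id FROM enrollments WHERE course_id NOT IN (SELECT id FROM courses WHERE credits < 3)

Execution result:
id | course_id
1 | 2
2 | 6
3 | 7
4 | 2
5 | 4
6 | 1
7 | 4
8 | 6
9 | 1
10 | 5
11 | 5
12 | 2
13 | 4
14 | 2
15 | 6
16 | 5
17 | 4
18 | 3
19 | 1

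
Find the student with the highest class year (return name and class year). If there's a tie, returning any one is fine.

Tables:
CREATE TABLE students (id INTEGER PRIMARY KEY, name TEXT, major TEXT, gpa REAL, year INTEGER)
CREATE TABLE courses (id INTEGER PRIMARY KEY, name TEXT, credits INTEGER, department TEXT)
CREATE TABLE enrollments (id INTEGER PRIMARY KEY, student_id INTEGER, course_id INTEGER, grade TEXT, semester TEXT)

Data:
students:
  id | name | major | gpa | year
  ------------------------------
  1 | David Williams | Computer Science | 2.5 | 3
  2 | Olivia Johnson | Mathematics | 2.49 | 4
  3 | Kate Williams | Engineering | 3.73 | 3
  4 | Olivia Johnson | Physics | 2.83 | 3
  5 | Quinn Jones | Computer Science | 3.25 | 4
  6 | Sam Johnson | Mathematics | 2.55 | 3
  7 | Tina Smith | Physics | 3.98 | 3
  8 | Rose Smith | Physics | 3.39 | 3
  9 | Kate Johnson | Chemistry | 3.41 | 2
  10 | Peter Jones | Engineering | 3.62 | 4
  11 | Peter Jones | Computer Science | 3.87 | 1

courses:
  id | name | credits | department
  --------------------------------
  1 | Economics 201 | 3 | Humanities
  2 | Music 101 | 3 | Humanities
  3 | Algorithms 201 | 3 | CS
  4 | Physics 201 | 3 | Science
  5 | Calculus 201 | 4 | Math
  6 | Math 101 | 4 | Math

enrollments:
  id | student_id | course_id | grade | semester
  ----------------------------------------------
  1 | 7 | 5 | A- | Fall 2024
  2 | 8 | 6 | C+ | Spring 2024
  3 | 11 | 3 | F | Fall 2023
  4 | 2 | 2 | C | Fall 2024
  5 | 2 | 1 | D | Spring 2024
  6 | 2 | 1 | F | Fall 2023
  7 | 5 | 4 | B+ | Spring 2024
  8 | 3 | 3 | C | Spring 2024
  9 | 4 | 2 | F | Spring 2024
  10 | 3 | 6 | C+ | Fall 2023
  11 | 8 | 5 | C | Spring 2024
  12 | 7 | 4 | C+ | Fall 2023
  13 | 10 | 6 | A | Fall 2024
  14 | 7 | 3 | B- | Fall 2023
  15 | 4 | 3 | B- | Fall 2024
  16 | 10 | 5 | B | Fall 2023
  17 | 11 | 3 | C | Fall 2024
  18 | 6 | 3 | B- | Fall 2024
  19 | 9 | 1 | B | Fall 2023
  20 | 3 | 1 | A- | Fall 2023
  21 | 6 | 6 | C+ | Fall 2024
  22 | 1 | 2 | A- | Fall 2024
SELECT name, year FROM students ORDER BY year DESC LIMIT 1

Execution result:
name | year
Olivia Johnson | 4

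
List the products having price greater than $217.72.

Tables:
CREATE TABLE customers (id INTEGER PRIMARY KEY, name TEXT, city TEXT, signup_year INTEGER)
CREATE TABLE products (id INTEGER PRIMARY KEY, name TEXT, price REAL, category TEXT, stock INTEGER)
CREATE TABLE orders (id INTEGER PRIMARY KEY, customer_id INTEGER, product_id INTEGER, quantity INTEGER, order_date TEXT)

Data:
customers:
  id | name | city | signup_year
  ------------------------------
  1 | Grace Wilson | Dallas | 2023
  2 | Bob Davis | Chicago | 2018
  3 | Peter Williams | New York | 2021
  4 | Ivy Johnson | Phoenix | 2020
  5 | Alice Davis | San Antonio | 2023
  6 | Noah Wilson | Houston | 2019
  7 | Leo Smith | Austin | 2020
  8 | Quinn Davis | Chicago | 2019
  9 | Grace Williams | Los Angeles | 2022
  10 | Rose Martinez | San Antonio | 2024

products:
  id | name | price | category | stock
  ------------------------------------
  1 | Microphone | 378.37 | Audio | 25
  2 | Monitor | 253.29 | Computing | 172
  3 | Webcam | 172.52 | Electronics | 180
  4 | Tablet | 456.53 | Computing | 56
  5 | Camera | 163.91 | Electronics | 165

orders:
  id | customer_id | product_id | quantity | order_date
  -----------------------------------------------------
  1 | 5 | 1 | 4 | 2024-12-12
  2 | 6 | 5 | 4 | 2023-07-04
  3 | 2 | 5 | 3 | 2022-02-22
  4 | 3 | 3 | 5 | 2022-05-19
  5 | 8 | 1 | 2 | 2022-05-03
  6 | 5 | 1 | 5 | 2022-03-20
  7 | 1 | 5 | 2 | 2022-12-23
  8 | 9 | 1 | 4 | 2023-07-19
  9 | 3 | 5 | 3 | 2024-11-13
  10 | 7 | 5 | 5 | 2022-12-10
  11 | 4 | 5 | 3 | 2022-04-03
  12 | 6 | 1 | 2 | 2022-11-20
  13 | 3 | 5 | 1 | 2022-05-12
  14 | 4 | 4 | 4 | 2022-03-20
SELECT name, price FROM products WHERE price > 217.72

Execution result:
name | price
Microphone | 378.37
Monitor | 253.29
Tablet | 456.53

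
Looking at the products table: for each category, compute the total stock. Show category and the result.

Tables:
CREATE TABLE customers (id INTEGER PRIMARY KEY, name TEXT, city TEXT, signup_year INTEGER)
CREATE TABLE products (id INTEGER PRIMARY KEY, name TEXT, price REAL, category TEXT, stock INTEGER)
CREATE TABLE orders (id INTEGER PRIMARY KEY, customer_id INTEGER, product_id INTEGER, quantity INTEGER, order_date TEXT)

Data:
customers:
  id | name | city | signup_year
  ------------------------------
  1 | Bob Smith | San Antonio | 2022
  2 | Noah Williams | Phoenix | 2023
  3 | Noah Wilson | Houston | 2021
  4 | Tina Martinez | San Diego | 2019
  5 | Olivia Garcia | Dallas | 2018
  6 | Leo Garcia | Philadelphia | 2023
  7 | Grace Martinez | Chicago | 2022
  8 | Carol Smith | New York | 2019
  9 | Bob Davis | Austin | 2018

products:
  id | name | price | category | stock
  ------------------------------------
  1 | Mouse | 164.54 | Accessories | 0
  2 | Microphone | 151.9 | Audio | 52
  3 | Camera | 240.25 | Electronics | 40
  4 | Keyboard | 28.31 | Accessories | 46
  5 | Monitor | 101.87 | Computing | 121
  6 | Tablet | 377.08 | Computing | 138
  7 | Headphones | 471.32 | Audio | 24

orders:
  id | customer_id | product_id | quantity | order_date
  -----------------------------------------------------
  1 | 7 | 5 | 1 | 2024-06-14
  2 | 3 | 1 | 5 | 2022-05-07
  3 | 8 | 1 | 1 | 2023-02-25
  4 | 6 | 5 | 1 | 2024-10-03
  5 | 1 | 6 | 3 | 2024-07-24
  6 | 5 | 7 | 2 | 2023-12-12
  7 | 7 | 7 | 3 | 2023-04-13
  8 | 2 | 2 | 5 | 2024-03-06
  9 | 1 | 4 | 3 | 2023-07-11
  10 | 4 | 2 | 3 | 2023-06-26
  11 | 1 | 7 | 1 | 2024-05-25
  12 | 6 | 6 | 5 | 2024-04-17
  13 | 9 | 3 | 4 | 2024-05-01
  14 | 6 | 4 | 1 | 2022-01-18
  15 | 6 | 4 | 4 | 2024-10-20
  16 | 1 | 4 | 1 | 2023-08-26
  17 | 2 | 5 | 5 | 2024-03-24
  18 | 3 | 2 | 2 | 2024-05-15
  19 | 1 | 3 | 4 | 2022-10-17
SELECT category, SUM(stock) AS sum_stock FROM products GROUP BY category

Execution result:
category | sum_stock
Accessories | 46
Audio | 76
Computing | 259
Electronics | 40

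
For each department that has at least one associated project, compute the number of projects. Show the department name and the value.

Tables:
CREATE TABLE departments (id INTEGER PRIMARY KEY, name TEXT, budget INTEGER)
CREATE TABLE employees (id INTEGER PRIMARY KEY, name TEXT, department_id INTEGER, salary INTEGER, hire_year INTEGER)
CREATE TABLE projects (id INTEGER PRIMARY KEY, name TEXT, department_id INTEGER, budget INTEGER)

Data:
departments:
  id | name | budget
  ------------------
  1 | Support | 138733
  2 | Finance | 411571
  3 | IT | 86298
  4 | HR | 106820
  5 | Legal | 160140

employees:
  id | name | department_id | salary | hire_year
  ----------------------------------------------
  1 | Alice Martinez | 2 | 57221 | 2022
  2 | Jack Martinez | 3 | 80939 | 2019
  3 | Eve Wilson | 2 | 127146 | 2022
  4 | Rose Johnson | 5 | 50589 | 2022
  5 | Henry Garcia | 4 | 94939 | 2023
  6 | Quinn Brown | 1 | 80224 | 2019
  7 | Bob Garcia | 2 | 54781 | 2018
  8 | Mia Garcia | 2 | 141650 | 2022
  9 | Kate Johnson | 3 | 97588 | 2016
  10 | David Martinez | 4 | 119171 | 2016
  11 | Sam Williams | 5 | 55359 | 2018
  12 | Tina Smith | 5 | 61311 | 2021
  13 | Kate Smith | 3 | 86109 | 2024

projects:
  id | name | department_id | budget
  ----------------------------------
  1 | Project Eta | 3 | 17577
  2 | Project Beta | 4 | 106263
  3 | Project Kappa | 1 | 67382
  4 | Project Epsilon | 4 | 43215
SELECT p.name, COUNT(*) AS n FROM projects c JOIN departments p ON c.department_id = p.id GROUP BY p.id, p.name

Execution result:
name | n
Support | 1
IT | 1
HR | 2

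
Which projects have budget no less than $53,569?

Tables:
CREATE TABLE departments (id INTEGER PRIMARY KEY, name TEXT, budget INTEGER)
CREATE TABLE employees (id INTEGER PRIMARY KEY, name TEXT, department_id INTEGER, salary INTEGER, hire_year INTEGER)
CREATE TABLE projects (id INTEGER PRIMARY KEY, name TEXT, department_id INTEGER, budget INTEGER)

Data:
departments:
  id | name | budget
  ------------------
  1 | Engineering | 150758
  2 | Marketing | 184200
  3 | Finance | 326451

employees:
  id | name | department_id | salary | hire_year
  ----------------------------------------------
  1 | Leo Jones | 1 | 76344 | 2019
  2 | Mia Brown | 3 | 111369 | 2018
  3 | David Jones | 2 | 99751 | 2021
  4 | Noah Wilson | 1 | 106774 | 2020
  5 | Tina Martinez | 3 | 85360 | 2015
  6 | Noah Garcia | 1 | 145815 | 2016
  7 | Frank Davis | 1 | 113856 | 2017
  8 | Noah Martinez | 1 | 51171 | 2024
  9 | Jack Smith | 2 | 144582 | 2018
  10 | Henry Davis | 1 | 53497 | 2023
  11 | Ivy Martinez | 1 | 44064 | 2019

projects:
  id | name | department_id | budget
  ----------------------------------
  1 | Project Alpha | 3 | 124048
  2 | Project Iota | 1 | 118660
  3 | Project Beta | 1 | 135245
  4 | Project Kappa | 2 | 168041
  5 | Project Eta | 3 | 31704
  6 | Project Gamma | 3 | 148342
SELECT name, budget FROM projects WHERE budget >= 53569

Execution result:
name | budget
Project Alpha | 124048
Project Iota | 118660
Project Beta | 135245
Project Kappa | 168041
Project Gamma | 148342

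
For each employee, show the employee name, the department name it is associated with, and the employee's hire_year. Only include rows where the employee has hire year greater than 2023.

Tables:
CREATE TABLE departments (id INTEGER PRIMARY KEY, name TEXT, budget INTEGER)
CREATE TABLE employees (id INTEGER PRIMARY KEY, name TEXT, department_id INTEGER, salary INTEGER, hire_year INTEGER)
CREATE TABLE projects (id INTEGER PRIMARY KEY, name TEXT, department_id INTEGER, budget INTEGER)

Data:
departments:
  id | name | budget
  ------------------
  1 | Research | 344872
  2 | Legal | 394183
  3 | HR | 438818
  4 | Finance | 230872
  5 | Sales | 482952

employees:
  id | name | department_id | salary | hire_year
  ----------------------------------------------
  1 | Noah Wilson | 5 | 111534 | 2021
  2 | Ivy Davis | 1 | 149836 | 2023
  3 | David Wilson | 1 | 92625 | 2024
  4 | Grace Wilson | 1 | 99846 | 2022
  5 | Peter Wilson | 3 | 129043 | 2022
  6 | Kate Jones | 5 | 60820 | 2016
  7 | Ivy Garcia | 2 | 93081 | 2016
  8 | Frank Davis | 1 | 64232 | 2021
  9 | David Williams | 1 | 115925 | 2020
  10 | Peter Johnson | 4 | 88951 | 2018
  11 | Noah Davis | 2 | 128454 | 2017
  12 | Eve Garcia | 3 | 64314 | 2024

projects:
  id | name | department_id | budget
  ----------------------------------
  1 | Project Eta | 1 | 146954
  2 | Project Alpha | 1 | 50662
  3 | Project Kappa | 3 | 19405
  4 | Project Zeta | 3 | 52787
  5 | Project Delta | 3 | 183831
SELECT c.name, p.name AS department, c.hire_year FROM employees c JOIN departments p ON c.department_id = p.id WHERE c.hire_year > 2023

Execution result:
name | department | hire_year
David Wilson | Research | 2024
Eve Garcia | HR | 2024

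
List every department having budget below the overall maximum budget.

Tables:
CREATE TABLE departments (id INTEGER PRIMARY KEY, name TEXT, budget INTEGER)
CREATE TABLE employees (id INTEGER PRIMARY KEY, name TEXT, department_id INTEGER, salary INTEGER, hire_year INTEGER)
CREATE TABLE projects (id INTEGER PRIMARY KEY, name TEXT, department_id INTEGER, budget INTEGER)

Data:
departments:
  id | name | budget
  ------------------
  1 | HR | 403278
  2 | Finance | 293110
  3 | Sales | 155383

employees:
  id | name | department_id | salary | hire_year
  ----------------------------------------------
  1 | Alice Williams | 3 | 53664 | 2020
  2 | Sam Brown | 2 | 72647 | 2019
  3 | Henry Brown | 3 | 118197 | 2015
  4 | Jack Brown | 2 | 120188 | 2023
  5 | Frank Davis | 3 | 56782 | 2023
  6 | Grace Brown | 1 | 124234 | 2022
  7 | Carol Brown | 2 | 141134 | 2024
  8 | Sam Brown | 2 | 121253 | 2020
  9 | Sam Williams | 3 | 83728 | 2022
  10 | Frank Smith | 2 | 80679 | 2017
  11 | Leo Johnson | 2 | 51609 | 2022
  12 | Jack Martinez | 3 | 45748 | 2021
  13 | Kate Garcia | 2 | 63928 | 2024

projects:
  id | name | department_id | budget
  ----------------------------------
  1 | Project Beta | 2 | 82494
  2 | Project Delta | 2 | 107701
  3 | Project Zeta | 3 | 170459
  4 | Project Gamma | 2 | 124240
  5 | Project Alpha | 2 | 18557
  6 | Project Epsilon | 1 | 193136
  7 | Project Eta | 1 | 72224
SELECT name, budget FROM departments WHERE budget < (SELECT MAX(budget) FROM departments)

Execution result:
name | budget
Finance | 293110
Sales | 155383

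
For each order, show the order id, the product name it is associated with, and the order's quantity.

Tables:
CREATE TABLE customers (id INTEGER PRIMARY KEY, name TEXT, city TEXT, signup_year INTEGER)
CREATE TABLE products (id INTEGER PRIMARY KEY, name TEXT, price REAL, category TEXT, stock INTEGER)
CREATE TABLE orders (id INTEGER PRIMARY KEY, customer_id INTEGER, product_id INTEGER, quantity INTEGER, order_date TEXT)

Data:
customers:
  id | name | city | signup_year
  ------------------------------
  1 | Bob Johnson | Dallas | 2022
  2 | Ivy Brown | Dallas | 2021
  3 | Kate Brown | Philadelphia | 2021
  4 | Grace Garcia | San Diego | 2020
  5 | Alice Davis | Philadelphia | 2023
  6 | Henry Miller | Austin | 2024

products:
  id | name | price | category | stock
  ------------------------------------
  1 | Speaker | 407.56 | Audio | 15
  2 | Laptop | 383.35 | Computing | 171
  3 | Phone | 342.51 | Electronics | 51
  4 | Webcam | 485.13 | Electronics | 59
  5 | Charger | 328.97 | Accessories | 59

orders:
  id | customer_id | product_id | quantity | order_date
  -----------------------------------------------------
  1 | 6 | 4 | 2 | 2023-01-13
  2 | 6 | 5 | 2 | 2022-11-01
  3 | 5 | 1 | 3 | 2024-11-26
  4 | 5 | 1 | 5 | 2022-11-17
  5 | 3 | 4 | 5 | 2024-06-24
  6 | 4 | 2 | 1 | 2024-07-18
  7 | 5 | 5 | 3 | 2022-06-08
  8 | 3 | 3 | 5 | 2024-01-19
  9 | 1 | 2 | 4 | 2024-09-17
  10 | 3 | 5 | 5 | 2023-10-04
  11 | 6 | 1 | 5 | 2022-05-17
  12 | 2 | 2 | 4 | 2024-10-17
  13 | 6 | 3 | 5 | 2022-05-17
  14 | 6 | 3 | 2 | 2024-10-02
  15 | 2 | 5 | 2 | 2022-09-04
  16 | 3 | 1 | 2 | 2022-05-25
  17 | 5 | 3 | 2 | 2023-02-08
SELECT c.id, p.name AS product, c.quantity FROM orders c JOIN products p ON c.product_id = p.id

Execution result:
id | product | quantity
1 | Webcam | 2
2 | Charger | 2
3 | Speaker | 3
4 | Speaker | 5
5 | Webcam | 5
6 | Laptop | 1
7 | Charger | 3
8 | Phone | 5
9 | Laptop | 4
10 | Charger | 5
11 | Speaker | 5
12 | Laptop | 4
13 | Phone | 5
14 | Phone | 2
15 | Charger | 2
16 | Speaker | 2
17 | Phone | 2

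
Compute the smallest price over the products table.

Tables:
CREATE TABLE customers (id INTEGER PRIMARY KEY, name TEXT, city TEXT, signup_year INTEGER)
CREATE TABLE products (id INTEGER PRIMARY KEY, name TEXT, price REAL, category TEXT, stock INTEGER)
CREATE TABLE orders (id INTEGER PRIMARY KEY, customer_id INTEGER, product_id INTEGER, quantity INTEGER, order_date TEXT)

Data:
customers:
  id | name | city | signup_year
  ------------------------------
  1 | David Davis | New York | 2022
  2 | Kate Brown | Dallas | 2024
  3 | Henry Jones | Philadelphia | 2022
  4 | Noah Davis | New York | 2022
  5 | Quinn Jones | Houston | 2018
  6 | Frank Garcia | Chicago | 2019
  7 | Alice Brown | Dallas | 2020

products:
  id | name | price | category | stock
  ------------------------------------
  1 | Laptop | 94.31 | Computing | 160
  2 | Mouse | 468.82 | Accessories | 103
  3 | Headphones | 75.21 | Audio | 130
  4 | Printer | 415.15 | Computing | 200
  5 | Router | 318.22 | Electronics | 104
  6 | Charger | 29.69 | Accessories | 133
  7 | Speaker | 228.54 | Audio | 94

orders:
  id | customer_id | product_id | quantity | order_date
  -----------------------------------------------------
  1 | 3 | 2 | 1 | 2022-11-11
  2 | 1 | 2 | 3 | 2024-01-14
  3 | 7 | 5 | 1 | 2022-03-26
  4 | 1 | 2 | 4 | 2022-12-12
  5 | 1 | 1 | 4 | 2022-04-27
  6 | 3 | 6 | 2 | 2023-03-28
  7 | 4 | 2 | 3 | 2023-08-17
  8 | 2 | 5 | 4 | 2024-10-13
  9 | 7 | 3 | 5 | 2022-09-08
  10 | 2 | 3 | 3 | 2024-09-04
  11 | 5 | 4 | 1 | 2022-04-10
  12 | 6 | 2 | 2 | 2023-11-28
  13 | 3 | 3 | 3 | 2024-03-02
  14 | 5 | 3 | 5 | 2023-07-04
SELECT MIN(price) FROM products

Execution result:
29.69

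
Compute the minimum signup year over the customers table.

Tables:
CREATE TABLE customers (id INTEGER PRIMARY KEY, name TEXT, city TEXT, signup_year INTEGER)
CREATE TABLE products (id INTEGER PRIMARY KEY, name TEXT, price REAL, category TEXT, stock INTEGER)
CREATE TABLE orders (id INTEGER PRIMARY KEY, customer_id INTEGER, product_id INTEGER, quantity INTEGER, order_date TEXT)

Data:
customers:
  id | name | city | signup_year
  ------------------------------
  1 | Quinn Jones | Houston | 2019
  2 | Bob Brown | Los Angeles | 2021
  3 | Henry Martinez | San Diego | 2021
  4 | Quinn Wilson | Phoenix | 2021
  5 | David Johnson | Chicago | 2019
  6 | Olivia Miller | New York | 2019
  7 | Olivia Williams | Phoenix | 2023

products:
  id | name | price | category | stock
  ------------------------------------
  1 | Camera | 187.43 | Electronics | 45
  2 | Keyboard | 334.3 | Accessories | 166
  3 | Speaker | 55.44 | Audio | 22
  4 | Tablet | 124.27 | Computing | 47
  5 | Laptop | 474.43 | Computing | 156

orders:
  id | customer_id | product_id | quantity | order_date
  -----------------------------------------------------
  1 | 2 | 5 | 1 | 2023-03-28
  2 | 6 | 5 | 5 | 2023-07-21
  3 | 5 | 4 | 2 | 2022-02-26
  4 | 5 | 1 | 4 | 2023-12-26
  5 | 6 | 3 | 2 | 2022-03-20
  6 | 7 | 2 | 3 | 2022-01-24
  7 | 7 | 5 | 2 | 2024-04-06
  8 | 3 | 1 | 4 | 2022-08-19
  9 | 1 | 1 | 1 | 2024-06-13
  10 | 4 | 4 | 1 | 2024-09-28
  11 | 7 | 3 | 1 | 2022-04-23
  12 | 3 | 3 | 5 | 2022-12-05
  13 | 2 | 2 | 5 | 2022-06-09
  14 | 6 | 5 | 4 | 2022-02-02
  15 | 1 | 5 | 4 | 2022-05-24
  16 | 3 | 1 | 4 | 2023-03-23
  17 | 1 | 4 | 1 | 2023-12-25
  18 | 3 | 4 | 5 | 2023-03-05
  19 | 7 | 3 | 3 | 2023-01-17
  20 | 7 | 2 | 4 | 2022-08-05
SELECT MIN(signup_year) FROM customers

Execution result:
2019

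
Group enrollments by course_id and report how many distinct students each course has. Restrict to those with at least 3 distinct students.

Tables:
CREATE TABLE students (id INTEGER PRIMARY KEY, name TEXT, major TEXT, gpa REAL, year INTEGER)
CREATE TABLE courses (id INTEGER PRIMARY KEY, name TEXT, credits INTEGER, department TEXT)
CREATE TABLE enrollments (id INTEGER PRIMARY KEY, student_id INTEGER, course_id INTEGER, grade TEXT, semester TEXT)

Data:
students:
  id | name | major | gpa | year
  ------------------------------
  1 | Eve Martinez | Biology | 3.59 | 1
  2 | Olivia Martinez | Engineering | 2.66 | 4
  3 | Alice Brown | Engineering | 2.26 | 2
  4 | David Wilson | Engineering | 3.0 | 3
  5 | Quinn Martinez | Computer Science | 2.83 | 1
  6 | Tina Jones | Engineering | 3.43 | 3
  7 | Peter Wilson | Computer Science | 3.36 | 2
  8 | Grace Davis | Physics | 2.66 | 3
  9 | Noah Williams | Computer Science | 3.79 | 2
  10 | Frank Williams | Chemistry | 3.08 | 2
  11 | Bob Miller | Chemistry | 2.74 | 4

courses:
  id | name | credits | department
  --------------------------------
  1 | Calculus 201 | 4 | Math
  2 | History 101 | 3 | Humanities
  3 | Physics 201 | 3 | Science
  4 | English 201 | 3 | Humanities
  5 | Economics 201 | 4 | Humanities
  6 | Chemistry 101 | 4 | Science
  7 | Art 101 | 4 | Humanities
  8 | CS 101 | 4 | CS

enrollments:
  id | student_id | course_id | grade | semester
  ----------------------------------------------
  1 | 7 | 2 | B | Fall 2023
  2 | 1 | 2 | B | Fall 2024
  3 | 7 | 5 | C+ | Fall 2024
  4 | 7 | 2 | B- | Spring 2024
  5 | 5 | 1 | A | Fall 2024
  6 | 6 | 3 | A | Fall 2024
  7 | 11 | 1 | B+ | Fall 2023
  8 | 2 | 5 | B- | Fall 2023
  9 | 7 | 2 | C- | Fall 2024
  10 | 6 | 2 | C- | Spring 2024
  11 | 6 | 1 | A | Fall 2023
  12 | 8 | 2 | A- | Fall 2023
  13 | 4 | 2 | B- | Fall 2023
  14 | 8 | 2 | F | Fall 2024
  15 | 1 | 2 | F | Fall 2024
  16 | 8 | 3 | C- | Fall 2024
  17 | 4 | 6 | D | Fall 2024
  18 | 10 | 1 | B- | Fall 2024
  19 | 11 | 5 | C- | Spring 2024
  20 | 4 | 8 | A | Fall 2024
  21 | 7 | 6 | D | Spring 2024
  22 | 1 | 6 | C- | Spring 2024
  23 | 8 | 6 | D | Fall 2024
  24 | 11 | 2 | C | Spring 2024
SELECT course_id, COUNT(DISTINCT student_id) AS distinct_student_count FROM enrollments GROUP BY course_id HAVING COUNT(DISTINCT student_id) >= 3

Execution result:
course_id | distinct_student_count
1 | 4
2 | 6
5 | 3
6 | 4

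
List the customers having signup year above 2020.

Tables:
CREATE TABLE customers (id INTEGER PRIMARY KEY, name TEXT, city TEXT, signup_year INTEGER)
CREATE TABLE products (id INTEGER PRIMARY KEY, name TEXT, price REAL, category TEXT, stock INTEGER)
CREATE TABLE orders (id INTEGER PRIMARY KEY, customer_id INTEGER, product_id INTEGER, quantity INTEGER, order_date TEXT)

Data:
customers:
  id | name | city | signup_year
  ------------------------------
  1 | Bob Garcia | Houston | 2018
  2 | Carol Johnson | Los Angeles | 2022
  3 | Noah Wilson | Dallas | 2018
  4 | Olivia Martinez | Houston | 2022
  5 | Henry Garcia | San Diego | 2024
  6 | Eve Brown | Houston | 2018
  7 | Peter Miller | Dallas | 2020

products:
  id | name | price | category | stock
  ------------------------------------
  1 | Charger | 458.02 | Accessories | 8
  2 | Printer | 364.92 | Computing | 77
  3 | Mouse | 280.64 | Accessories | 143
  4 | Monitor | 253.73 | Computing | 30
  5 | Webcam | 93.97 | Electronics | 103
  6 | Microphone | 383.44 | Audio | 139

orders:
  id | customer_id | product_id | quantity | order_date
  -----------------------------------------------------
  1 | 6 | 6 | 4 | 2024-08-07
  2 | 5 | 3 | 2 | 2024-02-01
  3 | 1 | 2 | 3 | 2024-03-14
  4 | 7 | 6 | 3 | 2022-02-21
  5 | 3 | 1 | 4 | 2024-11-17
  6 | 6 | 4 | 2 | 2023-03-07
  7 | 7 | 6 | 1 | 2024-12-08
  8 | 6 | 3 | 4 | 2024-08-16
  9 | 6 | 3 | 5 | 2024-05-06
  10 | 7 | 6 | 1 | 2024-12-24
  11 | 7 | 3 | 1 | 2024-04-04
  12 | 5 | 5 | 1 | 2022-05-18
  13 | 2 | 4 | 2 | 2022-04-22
SELECT name, signup_year FROM customers WHERE signup_year > 2020

Execution result:
name | signup_year
Carol Johnson | 2022
Olivia Martinez | 2022
Henry Garcia | 2024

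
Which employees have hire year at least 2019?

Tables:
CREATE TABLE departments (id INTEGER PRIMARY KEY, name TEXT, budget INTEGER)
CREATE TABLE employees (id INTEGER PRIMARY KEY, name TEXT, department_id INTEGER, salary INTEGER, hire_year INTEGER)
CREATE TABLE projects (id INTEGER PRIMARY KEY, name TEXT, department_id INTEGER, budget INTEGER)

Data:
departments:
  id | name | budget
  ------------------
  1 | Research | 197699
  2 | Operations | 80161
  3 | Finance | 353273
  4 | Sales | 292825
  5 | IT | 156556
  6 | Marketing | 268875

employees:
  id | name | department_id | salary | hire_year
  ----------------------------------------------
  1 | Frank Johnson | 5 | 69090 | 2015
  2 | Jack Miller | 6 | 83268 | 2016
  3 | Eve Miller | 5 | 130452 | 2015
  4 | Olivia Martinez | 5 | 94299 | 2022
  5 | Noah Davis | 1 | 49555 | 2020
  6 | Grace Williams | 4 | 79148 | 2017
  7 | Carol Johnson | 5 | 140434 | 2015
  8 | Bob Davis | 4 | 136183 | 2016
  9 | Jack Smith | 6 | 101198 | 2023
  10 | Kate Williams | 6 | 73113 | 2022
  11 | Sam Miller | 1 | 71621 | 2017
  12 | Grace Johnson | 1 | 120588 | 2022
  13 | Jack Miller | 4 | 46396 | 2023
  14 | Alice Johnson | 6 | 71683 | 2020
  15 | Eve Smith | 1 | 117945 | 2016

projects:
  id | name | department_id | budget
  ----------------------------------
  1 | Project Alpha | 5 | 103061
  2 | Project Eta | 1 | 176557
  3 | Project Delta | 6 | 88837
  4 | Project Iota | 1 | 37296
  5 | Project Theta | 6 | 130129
SELECT name, hire_year FROM employees WHERE hire_year >= 2019

Execution result:
name | hire_year
Olivia Martinez | 2022
Noah Davis | 2020
Jack Smith | 2023
Kate Williams | 2022
Grace Johnson | 2022
Jack Miller | 2023
Alice Johnson | 2020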